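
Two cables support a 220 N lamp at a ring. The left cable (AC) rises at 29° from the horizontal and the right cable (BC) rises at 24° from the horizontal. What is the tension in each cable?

T_AC = 251.7 N, T_BC = 240.9 N

ΣF_x = 0: −T_AC·cos29° + T_BC·cos24° = 0 → T_BC = 0.95739·T_AC.
ΣF_y = 0: T_AC·sin29° + T_BC·sin24° = 220.
Substitute: T_AC·(0.48481 + 0.95739·0.406737) = 220 → T_AC = 251.654 ≈ 251.7 N.
Then T_BC = 0.95739 × 251.654 = 240.9 N.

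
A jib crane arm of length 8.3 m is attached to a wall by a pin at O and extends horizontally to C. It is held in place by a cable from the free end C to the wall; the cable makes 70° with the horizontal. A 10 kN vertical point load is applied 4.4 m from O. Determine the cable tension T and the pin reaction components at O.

T = 5.641 kN, O_x = 1.929 kN, O_y = 4.699 kN

ΣM about O: T·sin70°·8.3 − 10·4.4 = 0 → T = 44/(8.3·0.939693) = 5.64142 ≈ 5.641 kN.
ΣF_x = 0: O_x − T·cos70° = 0 → O_x = 5.64142 × 0.34202 = 1.929 kN.
ΣF_y = 0: O_y + T·sin70° − 10 = 0 → O_y = 10 − 5.64142 × 0.939693 = 4.699 kN.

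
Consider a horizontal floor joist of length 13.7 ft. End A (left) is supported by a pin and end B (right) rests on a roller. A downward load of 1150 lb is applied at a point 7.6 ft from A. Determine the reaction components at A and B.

Taking moments about A: B_y·13.7 − 1150·7.6 = 0 → B_y = 8740/13.7 = 637.956 ≈ 638.0 lb.
ΣF_y = 0: A_y + 637.956 − 1150 = 0 → A_y = 512.0 lb.
ΣF_x = 0: no horizontal applied forces, so A_x = 0.

A_x = 0, A_y = 512.0 lb, B_y = 638.0 lb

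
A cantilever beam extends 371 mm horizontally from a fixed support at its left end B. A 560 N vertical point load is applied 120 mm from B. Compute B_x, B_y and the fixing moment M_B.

B_x = 0, B_y = 560.0 N, M_B = 67200 N·mm

ΣF_x = 0: B_x = 0.
ΣF_y = 0: B_y − 560 = 0 → B_y = 560.0 N.
ΣM about B: M_B − 560·120 = 0 → M_B = 67200 N·mm.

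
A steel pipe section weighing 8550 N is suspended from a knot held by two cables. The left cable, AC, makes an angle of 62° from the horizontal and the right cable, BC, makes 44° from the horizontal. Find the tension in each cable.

ΣF_x = 0: −T_AC·cos62° + T_BC·cos44° = 0 → T_BC = 0.652642·T_AC.
ΣF_y = 0: T_AC·sin62° + T_BC·sin44° = 8550.
Substitute: T_AC·(0.882948 + 0.652642·0.694658) = 8550 → T_AC = 6398.21 ≈ 6398 N.
Then T_BC = 0.652642 × 6398.21 = 4176 N.

T_AC = 6398 N, T_BC = 4176 N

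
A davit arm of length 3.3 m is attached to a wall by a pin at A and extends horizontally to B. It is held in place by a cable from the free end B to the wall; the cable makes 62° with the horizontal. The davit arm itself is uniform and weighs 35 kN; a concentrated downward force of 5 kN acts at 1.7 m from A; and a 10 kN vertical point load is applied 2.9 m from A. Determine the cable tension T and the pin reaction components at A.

ΣM about A: T·sin62°·3.3 − 35·1.65 − 5·1.7 − 10·2.9 = 0 → T = 95.25/(3.3·0.882948) = 32.6901 ≈ 32.69 kN.
ΣF_x = 0: A_x − T·cos62° = 0 → A_x = 32.6901 × 0.469472 = 15.35 kN.
ΣF_y = 0: A_y + T·sin62° − 35 − 5 − 10 = 0 → A_y = 50 − 32.6901 × 0.882948 = 21.14 kN.

T = 32.69 kN, A_x = 15.35 kN, A_y = 21.14 kN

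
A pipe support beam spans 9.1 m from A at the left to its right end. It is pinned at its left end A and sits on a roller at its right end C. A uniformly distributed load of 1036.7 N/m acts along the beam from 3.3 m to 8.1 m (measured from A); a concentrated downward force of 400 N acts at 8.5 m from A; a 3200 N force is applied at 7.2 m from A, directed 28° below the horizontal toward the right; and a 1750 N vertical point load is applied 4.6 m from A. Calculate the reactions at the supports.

Resultant of the distributed load: 1036.7 × 4.8 = 4976.16 N at 5.7 m from A.
Taking moments about A: C_y·9.1 − (1036.7·4.8)·5.7 − 400·8.5 − 3200·sin28°·7.2 − 1750·4.6 = 0 → C_y = 50630.7/9.1 = 5563.81 ≈ 5564 N.
ΣF_y = 0: A_y + 5563.81 − 1036.7·4.8 − 400 − 3200·sin28° − 1750 = 0 → A_y = 3065 N.
ΣF_x = 0: A_x + 3200·cos28° = 0 → A_x = -2825 N.

A_x = -2825 N, A_y = 3065 N, C_y = 5564 N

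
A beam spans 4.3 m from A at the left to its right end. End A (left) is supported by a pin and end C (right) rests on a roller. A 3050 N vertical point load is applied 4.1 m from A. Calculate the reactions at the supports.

ΣM about A: C_y·4.3 − 3050·4.1 = 0 → C_y = 12505/4.3 = 2908.14 ≈ 2908 N.
ΣF_y = 0: A_y + 2908.14 − 3050 = 0 → A_y = 141.9 N.
ΣF_x = 0: no horizontal applied forces, so A_x = 0.

A_x = 0, A_y = 141.9 N, C_y = 2908 N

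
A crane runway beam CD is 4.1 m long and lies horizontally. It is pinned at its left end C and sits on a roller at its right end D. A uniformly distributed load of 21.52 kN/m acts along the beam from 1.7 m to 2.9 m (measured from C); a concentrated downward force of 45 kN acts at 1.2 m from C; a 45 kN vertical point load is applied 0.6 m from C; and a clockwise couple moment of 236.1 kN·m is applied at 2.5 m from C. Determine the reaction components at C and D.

C_x = 0, C_y = 24.00 kN, D_y = 91.83 kN

Resultant of the distributed load: 21.52 × 1.2 = 25.824 kN at 2.3 m from C.
ΣM about C: D_y·4.1 − (21.52·1.2)·2.3 − 45·1.2 − 45·0.6 − 236.1 = 0 → D_y = 376.4952/4.1 = 91.8281 ≈ 91.83 kN.
ΣF_y = 0: C_y + 91.8281 − 21.52·1.2 − 45 − 45 = 0 → C_y = 24.00 kN.
ΣF_x = 0: no horizontal applied forces, so C_x = 0.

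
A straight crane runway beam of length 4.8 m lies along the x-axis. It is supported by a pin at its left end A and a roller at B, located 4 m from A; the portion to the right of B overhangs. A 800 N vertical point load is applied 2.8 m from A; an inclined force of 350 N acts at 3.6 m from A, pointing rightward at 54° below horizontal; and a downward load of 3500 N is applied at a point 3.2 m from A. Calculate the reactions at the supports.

A_x = -205.7 N, A_y = 968.3 N, B_y = 3615 N

ΣM about A: B_y·4 − 800·2.8 − 350·sin54°·3.6 − 3500·3.2 = 0 → B_y = 14459.4/4 = 3614.85 ≈ 3615 N.
ΣF_y = 0: A_y + 3614.85 − 800 − 350·sin54° − 3500 = 0 → A_y = 968.3 N.
ΣF_x = 0: A_x + 350·cos54° = 0 → A_x = -205.7 N.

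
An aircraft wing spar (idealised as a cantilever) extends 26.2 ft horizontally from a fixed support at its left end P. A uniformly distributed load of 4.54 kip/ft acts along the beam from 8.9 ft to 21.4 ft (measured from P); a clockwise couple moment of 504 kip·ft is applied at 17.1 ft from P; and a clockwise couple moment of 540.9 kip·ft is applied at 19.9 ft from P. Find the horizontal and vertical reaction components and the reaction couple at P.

P_x = 0, P_y = 56.75 kip, M_P = 1905 kip·ft

Resultant of the distributed load: 4.54 × 12.5 = 56.75 kip at 15.15 ft from P.
ΣF_x = 0: P_x = 0.
ΣF_y = 0: P_y − 4.54·12.5 = 0 → P_y = 56.75 kip.
ΣM about P: M_P − (4.54·12.5)·15.15 − 504 − 540.9 = 0 → M_P = 1905 kip·ft.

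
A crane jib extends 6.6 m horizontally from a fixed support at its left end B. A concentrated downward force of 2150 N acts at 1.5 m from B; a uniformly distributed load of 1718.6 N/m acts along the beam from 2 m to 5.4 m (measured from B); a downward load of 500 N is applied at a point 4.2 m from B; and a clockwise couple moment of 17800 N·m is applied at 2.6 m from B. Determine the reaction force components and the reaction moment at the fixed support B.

B_x = 0, B_y = 8493 N, M_B = 44740 N·m

Resultant of the distributed load: 1718.6 × 3.4 = 5843.24 N at 3.7 m from B.
ΣF_x = 0: B_x = 0.
ΣF_y = 0: B_y − 2150 − 1718.6·3.4 − 500 = 0 → B_y = 8493 N.
ΣM about B: M_B − 2150·1.5 − (1718.6·3.4)·3.7 − 500·4.2 − 17800 = 0 → M_B = 44740 N·m.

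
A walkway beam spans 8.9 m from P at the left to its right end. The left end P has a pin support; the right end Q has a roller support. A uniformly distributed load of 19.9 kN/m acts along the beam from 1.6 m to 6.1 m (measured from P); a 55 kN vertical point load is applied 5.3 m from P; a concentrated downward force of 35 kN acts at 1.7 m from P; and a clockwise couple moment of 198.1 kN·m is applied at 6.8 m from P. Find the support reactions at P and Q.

Resultant of the distributed load: 19.9 × 4.5 = 89.55 kN at 3.85 m from P.
ΣM about P: Q_y·8.9 − (19.9·4.5)·3.85 − 55·5.3 − 35·1.7 − 198.1 = 0 → Q_y = 893.8675/8.9 = 100.435 ≈ 100.4 kN.
ΣF_y = 0: P_y + 100.435 − 19.9·4.5 − 55 − 35 = 0 → P_y = 79.12 kN.
ΣF_x = 0: no horizontal applied forces, so P_x = 0.

P_x = 0, P_y = 79.12 kN, Q_y = 100.4 kN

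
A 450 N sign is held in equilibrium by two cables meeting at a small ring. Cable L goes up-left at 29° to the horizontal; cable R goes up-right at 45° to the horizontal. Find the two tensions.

T_L = 331.0 N, T_R = 409.4 N

ΣF_x = 0: −T_L·cos29° + T_R·cos45° = 0 → T_R = 1.2369·T_L.
ΣF_y = 0: T_L·sin29° + T_R·sin45° = 450.
Substitute: T_L·(0.48481 + 1.2369·0.707107) = 450 → T_L = 331.021 ≈ 331.0 N.
Then T_R = 1.2369 × 331.021 = 409.4 N.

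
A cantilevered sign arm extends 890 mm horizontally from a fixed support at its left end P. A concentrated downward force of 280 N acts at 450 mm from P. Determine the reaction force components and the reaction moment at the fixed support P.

ΣF_x = 0: P_x = 0.
ΣF_y = 0: P_y − 280 = 0 → P_y = 280.0 N.
ΣM about P: M_P − 280·450 = 0 → M_P = 126000 N·mm.

P_x = 0, P_y = 280.0 N, M_P = 126000 N·mm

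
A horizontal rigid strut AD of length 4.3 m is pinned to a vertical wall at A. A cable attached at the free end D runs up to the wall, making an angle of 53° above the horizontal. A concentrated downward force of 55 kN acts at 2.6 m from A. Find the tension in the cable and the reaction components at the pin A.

T = 41.64 kN, A_x = 25.06 kN, A_y = 21.74 kN

ΣM about A: T·sin53°·4.3 − 55·2.6 = 0 → T = 143/(4.3·0.798636) = 41.6408 ≈ 41.64 kN.
ΣF_x = 0: A_x − T·cos53° = 0 → A_x = 41.6408 × 0.601815 = 25.06 kN.
ΣF_y = 0: A_y + T·sin53° − 55 = 0 → A_y = 55 − 41.6408 × 0.798636 = 21.74 kN.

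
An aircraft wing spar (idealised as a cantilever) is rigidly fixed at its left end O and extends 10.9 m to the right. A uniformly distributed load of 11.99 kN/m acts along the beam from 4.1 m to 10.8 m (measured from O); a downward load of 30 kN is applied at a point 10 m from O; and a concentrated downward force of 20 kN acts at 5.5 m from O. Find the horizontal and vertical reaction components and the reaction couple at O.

O_x = 0, O_y = 130.3 kN, M_O = 1008 kN·m

Resultant of the distributed load: 11.99 × 6.7 = 80.333 kN at 7.45 m from O.
ΣF_x = 0: O_x = 0.
ΣF_y = 0: O_y − 11.99·6.7 − 30 − 20 = 0 → O_y = 130.3 kN.
ΣM about O: M_O − (11.99·6.7)·7.45 − 30·10 − 20·5.5 = 0 → M_O = 1008 kN·m.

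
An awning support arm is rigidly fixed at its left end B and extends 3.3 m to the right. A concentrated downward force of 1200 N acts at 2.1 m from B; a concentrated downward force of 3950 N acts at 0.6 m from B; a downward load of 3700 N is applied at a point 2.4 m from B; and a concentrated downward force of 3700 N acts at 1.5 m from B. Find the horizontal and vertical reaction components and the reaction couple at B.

ΣF_x = 0: B_x = 0.
ΣF_y = 0: B_y − 1200 − 3950 − 3700 − 3700 = 0 → B_y = 12550 N.
ΣM about B: M_B − 1200·2.1 − 3950·0.6 − 3700·2.4 − 3700·1.5 = 0 → M_B = 19320 N·m.

B_x = 0, B_y = 12550 N, M_B = 19320 N·m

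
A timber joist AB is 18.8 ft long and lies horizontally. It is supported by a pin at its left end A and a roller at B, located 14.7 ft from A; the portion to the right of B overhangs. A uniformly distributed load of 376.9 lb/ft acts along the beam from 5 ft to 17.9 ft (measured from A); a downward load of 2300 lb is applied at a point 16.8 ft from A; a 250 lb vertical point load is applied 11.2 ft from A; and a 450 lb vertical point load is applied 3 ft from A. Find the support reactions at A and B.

Resultant of the distributed load: 376.9 × 12.9 = 4862.01 lb at 11.45 ft from A.
ΣM about A: B_y·14.7 − (376.9·12.9)·11.45 − 2300·16.8 − 250·11.2 − 450·3 = 0 → B_y = 98460.0145/14.7 = 6697.96 ≈ 6698 lb.
ΣF_y = 0: A_y + 6697.96 − 376.9·12.9 − 2300 − 250 − 450 = 0 → A_y = 1164 lb.
ΣF_x = 0: no horizontal applied forces, so A_x = 0.

A_x = 0, A_y = 1164 lb, B_y = 6698 lb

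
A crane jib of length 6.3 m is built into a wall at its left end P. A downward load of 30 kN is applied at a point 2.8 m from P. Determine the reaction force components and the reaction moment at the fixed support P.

P_x = 0, P_y = 30.00 kN, M_P = 84.00 kN·m

ΣF_x = 0: P_x = 0.
ΣF_y = 0: P_y − 30 = 0 → P_y = 30.00 kN.
ΣM about P: M_P − 30·2.8 = 0 → M_P = 84.00 kN·m.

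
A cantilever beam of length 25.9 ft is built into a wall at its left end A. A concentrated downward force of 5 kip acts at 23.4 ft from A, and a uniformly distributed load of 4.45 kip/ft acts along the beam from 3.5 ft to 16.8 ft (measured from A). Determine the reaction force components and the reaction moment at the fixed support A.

A_x = 0, A_y = 64.19 kip, M_A = 717.7 kip·ft

Resultant of the distributed load: 4.45 × 13.3 = 59.185 kip at 10.15 ft from A.
ΣF_x = 0: A_x = 0.
ΣF_y = 0: A_y − 5 − 4.45·13.3 = 0 → A_y = 64.19 kip.
ΣM about A: M_A − 5·23.4 − (4.45·13.3)·10.15 = 0 → M_A = 717.7 kip·ft.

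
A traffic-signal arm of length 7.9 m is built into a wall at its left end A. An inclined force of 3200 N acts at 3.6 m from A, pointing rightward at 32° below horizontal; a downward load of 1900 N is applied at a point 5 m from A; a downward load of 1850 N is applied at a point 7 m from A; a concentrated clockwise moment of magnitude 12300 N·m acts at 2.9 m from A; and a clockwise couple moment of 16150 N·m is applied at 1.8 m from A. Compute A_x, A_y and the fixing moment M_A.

A_x = -2714 N, A_y = 5446 N, M_A = 57000 N·m

ΣF_x = 0: A_x + 3200·cos32° = 0 → A_x = -2714 N.
ΣF_y = 0: A_y − 3200·sin32° − 1900 − 1850 = 0 → A_y = 5446 N.
ΣM about A: M_A − 3200·sin32°·3.6 − 1900·5 − 1850·7 − 12300 − 16150 = 0 → M_A = 57000 N·m.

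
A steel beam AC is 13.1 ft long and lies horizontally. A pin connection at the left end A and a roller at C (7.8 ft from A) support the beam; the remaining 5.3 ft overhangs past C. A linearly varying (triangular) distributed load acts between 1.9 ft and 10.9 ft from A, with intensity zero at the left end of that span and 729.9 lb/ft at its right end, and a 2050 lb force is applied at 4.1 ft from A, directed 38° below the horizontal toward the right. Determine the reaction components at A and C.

A_x = -1615 lb, A_y = 556.6 lb, C_y = 3990 lb

Resultant of the triangular load: ½ × 729.9 × 9 = 3284.55 lb, acting at 7.9 ft from A (one-third of the span from the peak).
Moments about A: C_y·7.8 − (½·729.9·9)·7.9 − 2050·sin38°·4.1 = 0 → C_y = 31122.6/7.8 = 3990.08 ≈ 3990 lb.
ΣF_y = 0: A_y + 3990.08 − ½·729.9·9 − 2050·sin38° = 0 → A_y = 556.6 lb.
ΣF_x = 0: A_x + 2050·cos38° = 0 → A_x = -1615 lb.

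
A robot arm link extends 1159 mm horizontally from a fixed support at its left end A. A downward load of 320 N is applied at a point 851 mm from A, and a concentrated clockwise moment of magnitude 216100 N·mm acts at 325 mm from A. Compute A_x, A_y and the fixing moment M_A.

ΣF_x = 0: A_x = 0.
ΣF_y = 0: A_y − 320 = 0 → A_y = 320.0 N.
ΣM about A: M_A − 320·851 − 216100 = 0 → M_A = 488400 N·mm.

A_x = 0, A_y = 320.0 N, M_A = 488400 N·mm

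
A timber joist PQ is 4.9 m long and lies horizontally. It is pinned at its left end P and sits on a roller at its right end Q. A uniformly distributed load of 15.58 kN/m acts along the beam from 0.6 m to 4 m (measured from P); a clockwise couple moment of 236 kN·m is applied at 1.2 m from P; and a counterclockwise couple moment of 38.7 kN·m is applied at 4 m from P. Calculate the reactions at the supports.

Resultant of the distributed load: 15.58 × 3.4 = 52.972 kN at 2.3 m from P.
ΣM about P: Q_y·4.9 − (15.58·3.4)·2.3 − 236 + 38.7 = 0 → Q_y = 319.1356/4.9 = 65.1297 ≈ 65.13 kN.
ΣF_y = 0: P_y + 65.1297 − 15.58·3.4 = 0 → P_y = -12.16 kN.
ΣF_x = 0: no horizontal applied forces, so P_x = 0.

P_x = 0, P_y = -12.16 kN, Q_y = 65.13 kN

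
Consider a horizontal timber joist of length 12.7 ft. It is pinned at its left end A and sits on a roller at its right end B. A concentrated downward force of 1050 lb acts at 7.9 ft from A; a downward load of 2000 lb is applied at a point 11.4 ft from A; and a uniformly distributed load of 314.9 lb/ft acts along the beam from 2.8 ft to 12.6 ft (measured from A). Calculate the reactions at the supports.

Resultant of the distributed load: 314.9 × 9.8 = 3086.02 lb at 7.7 ft from A.
Moments about A: B_y·12.7 − 1050·7.9 − 2000·11.4 − (314.9·9.8)·7.7 = 0 → B_y = 54857.354/12.7 = 4319.48 ≈ 4319 lb.
ΣF_y = 0: A_y + 4319.48 − 1050 − 2000 − 314.9·9.8 = 0 → A_y = 1817 lb.
ΣF_x = 0: no horizontal applied forces, so A_x = 0.

A_x = 0, A_y = 1817 lb, B_y = 4319 lb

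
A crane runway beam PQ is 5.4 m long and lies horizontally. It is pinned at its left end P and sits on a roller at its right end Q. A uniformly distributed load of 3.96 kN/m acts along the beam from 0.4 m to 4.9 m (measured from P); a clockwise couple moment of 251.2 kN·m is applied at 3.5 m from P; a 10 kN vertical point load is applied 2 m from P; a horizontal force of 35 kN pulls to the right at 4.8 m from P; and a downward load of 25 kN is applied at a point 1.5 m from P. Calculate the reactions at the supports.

Resultant of the distributed load: 3.96 × 4.5 = 17.82 kN at 2.65 m from P.
ΣM about P: Q_y·5.4 − (3.96·4.5)·2.65 − 251.2 − 10·2 − 25·1.5 = 0 → Q_y = 355.923/5.4 = 65.9117 ≈ 65.91 kN.
ΣF_y = 0: P_y + 65.9117 − 3.96·4.5 − 10 − 25 = 0 → P_y = -13.09 kN.
ΣF_x = 0: P_x + 35 = 0 → P_x = -35.00 kN.

P_x = -35.00 kN, P_y = -13.09 kN, Q_y = 65.91 kN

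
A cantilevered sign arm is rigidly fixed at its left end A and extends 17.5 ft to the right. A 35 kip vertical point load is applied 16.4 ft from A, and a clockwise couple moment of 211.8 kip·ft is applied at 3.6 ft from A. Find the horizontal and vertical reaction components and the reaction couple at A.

ΣF_x = 0: A_x = 0.
ΣF_y = 0: A_y − 35 = 0 → A_y = 35.00 kip.
ΣM about A: M_A − 35·16.4 − 211.8 = 0 → M_A = 785.8 kip·ft.

A_x = 0, A_y = 35.00 kip, M_A = 785.8 kip·ft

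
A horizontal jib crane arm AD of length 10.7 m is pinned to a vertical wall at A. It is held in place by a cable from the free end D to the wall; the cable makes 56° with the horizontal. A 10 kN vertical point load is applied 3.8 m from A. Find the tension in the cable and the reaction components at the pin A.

ΣM about A: T·sin56°·10.7 − 10·3.8 = 0 → T = 38/(10.7·0.829038) = 4.28376 ≈ 4.284 kN.
ΣF_x = 0: A_x − T·cos56° = 0 → A_x = 4.28376 × 0.559193 = 2.395 kN.
ΣF_y = 0: A_y + T·sin56° − 10 = 0 → A_y = 10 − 4.28376 × 0.829038 = 6.449 kN.

T = 4.284 kN, A_x = 2.395 kN, A_y = 6.449 kN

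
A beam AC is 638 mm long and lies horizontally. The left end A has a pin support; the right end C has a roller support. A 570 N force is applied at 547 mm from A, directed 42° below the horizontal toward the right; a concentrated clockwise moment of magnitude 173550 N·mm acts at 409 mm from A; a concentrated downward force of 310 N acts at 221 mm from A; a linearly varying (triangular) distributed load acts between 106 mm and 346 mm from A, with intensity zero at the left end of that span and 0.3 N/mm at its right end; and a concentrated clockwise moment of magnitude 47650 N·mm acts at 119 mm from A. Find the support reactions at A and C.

Resultant of the triangular load: ½ × 0.3 × 240 = 36 N, acting at 266 mm from A (one-third of the span from the peak).
Taking moments about A: C_y·638 − 570·sin42°·547 − 173550 − 310·221 − (½·0.3·240)·266 − 47650 = 0 → C_y = 507914/638 = 796.103 ≈ 796.1 N.
ΣF_y = 0: A_y + 796.103 − 570·sin42° − 310 − ½·0.3·240 = 0 → A_y = -68.70 N.
ΣF_x = 0: A_x + 570·cos42° = 0 → A_x = -423.6 N.

A_x = -423.6 N, A_y = -68.70 N, C_y = 796.1 N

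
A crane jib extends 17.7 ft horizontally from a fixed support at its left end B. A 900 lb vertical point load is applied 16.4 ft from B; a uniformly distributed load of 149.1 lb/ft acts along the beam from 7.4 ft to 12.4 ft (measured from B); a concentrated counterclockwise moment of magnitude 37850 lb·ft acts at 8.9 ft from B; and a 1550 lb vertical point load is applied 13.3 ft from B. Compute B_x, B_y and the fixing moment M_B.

Resultant of the distributed load: 149.1 × 5 = 745.5 lb at 9.9 ft from B.
ΣF_x = 0: B_x = 0.
ΣF_y = 0: B_y − 900 − 149.1·5 − 1550 = 0 → B_y = 3196 lb.
ΣM about B: M_B − 900·16.4 − (149.1·5)·9.9 + 37850 − 1550·13.3 = 0 → M_B = 4905 lb·ft.

B_x = 0, B_y = 3196 lb, M_B = 4905 lb·ft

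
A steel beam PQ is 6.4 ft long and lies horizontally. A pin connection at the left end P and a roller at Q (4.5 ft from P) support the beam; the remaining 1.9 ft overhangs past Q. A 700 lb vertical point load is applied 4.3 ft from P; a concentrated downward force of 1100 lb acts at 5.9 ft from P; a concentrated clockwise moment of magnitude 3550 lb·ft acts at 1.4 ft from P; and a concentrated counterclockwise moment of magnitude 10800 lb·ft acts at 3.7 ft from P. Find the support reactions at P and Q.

ΣM about P: Q_y·4.5 − 700·4.3 − 1100·5.9 − 3550 + 10800 = 0 → Q_y = 2250/4.5 = 500.0 lb.
ΣF_y = 0: P_y + 500 − 700 − 1100 = 0 → P_y = 1300 lb.
ΣF_x = 0: no horizontal applied forces, so P_x = 0.

P_x = 0, P_y = 1300 lb, Q_y = 500.0 lb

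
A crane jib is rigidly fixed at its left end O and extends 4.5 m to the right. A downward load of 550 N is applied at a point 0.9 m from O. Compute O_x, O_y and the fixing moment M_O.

ΣF_x = 0: O_x = 0.
ΣF_y = 0: O_y − 550 = 0 → O_y = 550.0 N.
ΣM about O: M_O − 550·0.9 = 0 → M_O = 495.0 N·m.

O_x = 0, O_y = 550.0 N, M_O = 495.0 N·m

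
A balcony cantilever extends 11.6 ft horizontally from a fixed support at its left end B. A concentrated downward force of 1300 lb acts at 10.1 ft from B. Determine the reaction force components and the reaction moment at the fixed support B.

B_x = 0, B_y = 1300 lb, M_B = 13130 lb·ft

ΣF_x = 0: B_x = 0.
ΣF_y = 0: B_y − 1300 = 0 → B_y = 1300 lb.
ΣM about B: M_B − 1300·10.1 = 0 → M_B = 13130 lb·ft.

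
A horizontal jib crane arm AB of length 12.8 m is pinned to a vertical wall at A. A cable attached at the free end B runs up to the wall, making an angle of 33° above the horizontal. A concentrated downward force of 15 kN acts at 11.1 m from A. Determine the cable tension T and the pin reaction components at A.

ΣM about A: T·sin33°·12.8 − 15·11.1 = 0 → T = 166.5/(12.8·0.544639) = 23.8834 ≈ 23.88 kN.
ΣF_x = 0: A_x − T·cos33° = 0 → A_x = 23.8834 × 0.838671 = 20.03 kN.
ΣF_y = 0: A_y + T·sin33° − 15 = 0 → A_y = 15 − 23.8834 × 0.544639 = 1.992 kN.

T = 23.88 kN, A_x = 20.03 kN, A_y = 1.992 kN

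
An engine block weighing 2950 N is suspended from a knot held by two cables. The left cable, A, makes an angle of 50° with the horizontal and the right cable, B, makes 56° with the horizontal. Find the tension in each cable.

ΣF_x = 0: −T_A·cos50° + T_B·cos56° = 0 → T_B = 1.14949·T_A.
ΣF_y = 0: T_A·sin50° + T_B·sin56° = 2950.
Substitute: T_A·(0.766044 + 1.14949·0.829038) = 2950 → T_A = 1716.1 ≈ 1716 N.
Then T_B = 1.14949 × 1716.1 = 1973 N.

T_A = 1716 N, T_B = 1973 N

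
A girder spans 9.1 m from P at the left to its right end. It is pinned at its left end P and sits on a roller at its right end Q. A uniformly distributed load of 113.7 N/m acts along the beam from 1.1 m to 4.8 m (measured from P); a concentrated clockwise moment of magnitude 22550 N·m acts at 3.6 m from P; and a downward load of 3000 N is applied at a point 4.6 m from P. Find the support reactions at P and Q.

P_x = 0, P_y = -710.2 N, Q_y = 4131 N

Resultant of the distributed load: 113.7 × 3.7 = 420.69 N at 2.95 m from P.
ΣM about P: Q_y·9.1 − (113.7·3.7)·2.95 − 22550 − 3000·4.6 = 0 → Q_y = 37591.0355/9.1 = 4130.88 ≈ 4131 N.
ΣF_y = 0: P_y + 4130.88 − 113.7·3.7 − 3000 = 0 → P_y = -710.2 N.
ΣF_x = 0: no horizontal applied forces, so P_x = 0.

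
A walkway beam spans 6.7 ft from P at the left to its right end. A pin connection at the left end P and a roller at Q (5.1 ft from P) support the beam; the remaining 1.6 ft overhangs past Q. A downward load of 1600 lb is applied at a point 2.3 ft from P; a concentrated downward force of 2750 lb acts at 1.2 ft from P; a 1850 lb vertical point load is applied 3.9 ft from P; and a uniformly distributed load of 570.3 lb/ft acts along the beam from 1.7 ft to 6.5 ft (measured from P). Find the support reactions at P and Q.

P_x = 0, P_y = 3953 lb, Q_y = 4984 lb

Resultant of the distributed load: 570.3 × 4.8 = 2737.44 lb at 4.1 ft from P.
Moments about P: Q_y·5.1 − 1600·2.3 − 2750·1.2 − 1850·3.9 − (570.3·4.8)·4.1 = 0 → Q_y = 25418.504/5.1 = 4984.02 ≈ 4984 lb.
ΣF_y = 0: P_y + 4984.02 − 1600 − 2750 − 1850 − 570.3·4.8 = 0 → P_y = 3953 lb.
ΣF_x = 0: no horizontal applied forces, so P_x = 0.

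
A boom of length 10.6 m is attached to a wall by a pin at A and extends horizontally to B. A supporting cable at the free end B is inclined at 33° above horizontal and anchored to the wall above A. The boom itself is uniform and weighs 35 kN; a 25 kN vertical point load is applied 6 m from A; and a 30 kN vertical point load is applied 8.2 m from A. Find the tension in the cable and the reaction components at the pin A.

T = 100.7 kN, A_x = 84.47 kN, A_y = 35.14 kN

ΣM about A: T·sin33°·10.6 − 35·5.3 − 25·6 − 30·8.2 = 0 → T = 581.5/(10.6·0.544639) = 100.724 ≈ 100.7 kN.
ΣF_x = 0: A_x − T·cos33° = 0 → A_x = 100.724 × 0.838671 = 84.47 kN.
ΣF_y = 0: A_y + T·sin33° − 35 − 25 − 30 = 0 → A_y = 90 − 100.724 × 0.544639 = 35.14 kN.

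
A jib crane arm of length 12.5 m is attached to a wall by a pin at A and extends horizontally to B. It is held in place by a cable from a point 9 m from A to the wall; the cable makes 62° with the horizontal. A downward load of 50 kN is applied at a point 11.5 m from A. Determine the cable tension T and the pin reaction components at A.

ΣM about A: T·sin62°·9 − 50·11.5 = 0 → T = 575/(9·0.882948) = 72.3586 ≈ 72.36 kN.
ΣF_x = 0: A_x − T·cos62° = 0 → A_x = 72.3586 × 0.469472 = 33.97 kN.
ΣF_y = 0: A_y + T·sin62° − 50 = 0 → A_y = 50 − 72.3586 × 0.882948 = -13.89 kN.

T = 72.36 kN, A_x = 33.97 kN, A_y = -13.89 kN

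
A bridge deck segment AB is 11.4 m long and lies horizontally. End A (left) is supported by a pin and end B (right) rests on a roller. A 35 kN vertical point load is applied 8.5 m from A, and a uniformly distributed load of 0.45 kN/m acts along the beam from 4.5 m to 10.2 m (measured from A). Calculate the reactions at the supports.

A_x = 0, A_y = 9.815 kN, B_y = 27.75 kN

Resultant of the distributed load: 0.45 × 5.7 = 2.565 kN at 7.35 m from A.
Moments about A: B_y·11.4 − 35·8.5 − (0.45·5.7)·7.35 = 0 → B_y = 316.35275/11.4 = 27.7502 ≈ 27.75 kN.
ΣF_y = 0: A_y + 27.7502 − 35 − 0.45·5.7 = 0 → A_y = 9.815 kN.
ΣF_x = 0: no horizontal applied forces, so A_x = 0.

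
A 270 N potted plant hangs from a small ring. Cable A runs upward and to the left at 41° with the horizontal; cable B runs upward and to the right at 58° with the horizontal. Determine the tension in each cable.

ΣF_x = 0: −T_A·cos41° + T_B·cos58° = 0 → T_B = 1.4242·T_A.
ΣF_y = 0: T_A·sin41° + T_B·sin58° = 270.
Substitute: T_A·(0.656059 + 1.4242·0.848048) = 270 → T_A = 144.862 ≈ 144.9 N.
Then T_B = 1.4242 × 144.862 = 206.3 N.

T_A = 144.9 N, T_B = 206.3 N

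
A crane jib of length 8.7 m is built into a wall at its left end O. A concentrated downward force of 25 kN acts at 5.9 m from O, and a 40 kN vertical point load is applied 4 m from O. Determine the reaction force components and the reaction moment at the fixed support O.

ΣF_x = 0: O_x = 0.
ΣF_y = 0: O_y − 25 − 40 = 0 → O_y = 65.00 kN.
ΣM about O: M_O − 25·5.9 − 40·4 = 0 → M_O = 307.5 kN·m.

O_x = 0, O_y = 65.00 kN, M_O = 307.5 kN·m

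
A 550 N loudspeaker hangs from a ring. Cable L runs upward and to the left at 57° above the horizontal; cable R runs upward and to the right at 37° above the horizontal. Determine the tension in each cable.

ΣF_x = 0: −T_L·cos57° + T_R·cos37° = 0 → T_R = 0.681962·T_L.
ΣF_y = 0: T_L·sin57° + T_R·sin37° = 550.
Substitute: T_L·(0.838671 + 0.681962·0.601815) = 550 → T_L = 440.322 ≈ 440.3 N.
Then T_R = 0.681962 × 440.322 = 300.3 N.

T_L = 440.3 N, T_R = 300.3 N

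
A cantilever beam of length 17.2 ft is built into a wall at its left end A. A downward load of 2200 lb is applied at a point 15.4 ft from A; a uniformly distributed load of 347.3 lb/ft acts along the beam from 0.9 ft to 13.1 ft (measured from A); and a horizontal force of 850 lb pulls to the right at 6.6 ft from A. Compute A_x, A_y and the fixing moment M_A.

Resultant of the distributed load: 347.3 × 12.2 = 4237.06 lb at 7 ft from A.
ΣF_x = 0: A_x + 850 = 0 → A_x = -850.0 lb.
ΣF_y = 0: A_y − 2200 − 347.3·12.2 = 0 → A_y = 6437 lb.
ΣM about A: M_A − 2200·15.4 − (347.3·12.2)·7 = 0 → M_A = 63540 lb·ft.

A_x = -850.0 lb, A_y = 6437 lb, M_A = 63540 lb·ft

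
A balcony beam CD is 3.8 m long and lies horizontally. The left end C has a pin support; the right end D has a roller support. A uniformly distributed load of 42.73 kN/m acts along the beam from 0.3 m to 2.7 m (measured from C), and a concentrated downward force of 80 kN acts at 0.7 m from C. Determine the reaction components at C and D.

Resultant of the distributed load: 42.73 × 2.4 = 102.552 kN at 1.5 m from C.
ΣM about C: D_y·3.8 − (42.73·2.4)·1.5 − 80·0.7 = 0 → D_y = 209.828/3.8 = 55.2179 ≈ 55.22 kN.
ΣF_y = 0: C_y + 55.2179 − 42.73·2.4 − 80 = 0 → C_y = 127.3 kN.
ΣF_x = 0: no horizontal applied forces, so C_x = 0.

C_x = 0, C_y = 127.3 kN, D_y = 55.22 kN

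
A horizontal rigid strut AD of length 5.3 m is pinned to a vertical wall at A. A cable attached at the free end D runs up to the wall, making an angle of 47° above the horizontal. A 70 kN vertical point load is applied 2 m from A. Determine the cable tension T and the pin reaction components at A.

T = 36.12 kN, A_x = 24.63 kN, A_y = 43.58 kN

ΣM about A: T·sin47°·5.3 − 70·2 = 0 → T = 140/(5.3·0.731354) = 36.1181 ≈ 36.12 kN.
ΣF_x = 0: A_x − T·cos47° = 0 → A_x = 36.1181 × 0.681998 = 24.63 kN.
ΣF_y = 0: A_y + T·sin47° − 70 = 0 → A_y = 70 − 36.1181 × 0.731354 = 43.58 kN.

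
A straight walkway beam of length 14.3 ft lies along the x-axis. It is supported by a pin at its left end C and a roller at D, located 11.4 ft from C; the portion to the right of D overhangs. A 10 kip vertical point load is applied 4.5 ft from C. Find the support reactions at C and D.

C_x = 0, C_y = 6.053 kip, D_y = 3.947 kip

Moments about C: D_y·11.4 − 10·4.5 = 0 → D_y = 45/11.4 = 3.94737 ≈ 3.947 kip.
ΣF_y = 0: C_y + 3.94737 − 10 = 0 → C_y = 6.053 kip.
ΣF_x = 0: no horizontal applied forces, so C_x = 0.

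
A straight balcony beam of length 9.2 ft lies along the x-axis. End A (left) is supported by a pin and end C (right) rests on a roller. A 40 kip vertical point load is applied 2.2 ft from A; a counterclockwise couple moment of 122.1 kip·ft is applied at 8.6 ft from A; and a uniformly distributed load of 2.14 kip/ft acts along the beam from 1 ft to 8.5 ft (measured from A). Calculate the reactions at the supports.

Resultant of the distributed load: 2.14 × 7.5 = 16.05 kip at 4.75 ft from A.
Taking moments about A: C_y·9.2 − 40·2.2 + 122.1 − (2.14·7.5)·4.75 = 0 → C_y = 42.1375/9.2 = 4.58016 ≈ 4.580 kip.
ΣF_y = 0: A_y + 4.58016 − 40 − 2.14·7.5 = 0 → A_y = 51.47 kip.
ΣF_x = 0: no horizontal applied forces, so A_x = 0.

A_x = 0, A_y = 51.47 kip, C_y = 4.580 kip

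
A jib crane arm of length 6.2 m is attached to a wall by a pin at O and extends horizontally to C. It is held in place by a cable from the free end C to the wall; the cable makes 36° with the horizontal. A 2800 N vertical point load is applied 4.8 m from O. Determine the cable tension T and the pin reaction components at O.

T = 3688 N, O_x = 2984 N, O_y = 632.3 N

ΣM about O: T·sin36°·6.2 − 2800·4.8 = 0 → T = 13440/(6.2·0.587785) = 3687.98 ≈ 3688 N.
ΣF_x = 0: O_x − T·cos36° = 0 → O_x = 3687.98 × 0.809017 = 2984 N.
ΣF_y = 0: O_y + T·sin36° − 2800 = 0 → O_y = 2800 − 3687.98 × 0.587785 = 632.3 N.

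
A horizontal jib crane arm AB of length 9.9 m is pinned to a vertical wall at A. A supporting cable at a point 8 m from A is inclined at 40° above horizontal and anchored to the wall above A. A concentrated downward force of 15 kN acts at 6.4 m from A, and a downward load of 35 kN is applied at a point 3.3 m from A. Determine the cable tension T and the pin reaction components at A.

ΣM about A: T·sin40°·8 − 15·6.4 − 35·3.3 = 0 → T = 211.5/(8·0.642788) = 41.1294 ≈ 41.13 kN.
ΣF_x = 0: A_x − T·cos40° = 0 → A_x = 41.1294 × 0.766044 = 31.51 kN.
ΣF_y = 0: A_y + T·sin40° − 15 − 35 = 0 → A_y = 50 − 41.1294 × 0.642788 = 23.56 kN.

T = 41.13 kN, A_x = 31.51 kN, A_y = 23.56 kN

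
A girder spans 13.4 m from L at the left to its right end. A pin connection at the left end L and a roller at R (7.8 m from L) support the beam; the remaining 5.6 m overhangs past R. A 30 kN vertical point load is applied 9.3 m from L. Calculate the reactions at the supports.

L_x = 0, L_y = -5.769 kN, R_y = 35.77 kN

Taking moments about L: R_y·7.8 − 30·9.3 = 0 → R_y = 279/7.8 = 35.7692 ≈ 35.77 kN.
ΣF_y = 0: L_y + 35.7692 − 30 = 0 → L_y = -5.769 kN.
ΣF_x = 0: no horizontal applied forces, so L_x = 0.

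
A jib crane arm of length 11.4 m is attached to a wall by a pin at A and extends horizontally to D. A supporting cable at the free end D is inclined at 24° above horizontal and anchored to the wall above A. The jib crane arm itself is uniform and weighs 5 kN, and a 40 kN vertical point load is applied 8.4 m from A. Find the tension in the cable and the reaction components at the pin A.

ΣM about A: T·sin24°·11.4 − 5·5.7 − 40·8.4 = 0 → T = 364.5/(11.4·0.406737) = 78.6102 ≈ 78.61 kN.
ΣF_x = 0: A_x − T·cos24° = 0 → A_x = 78.6102 × 0.913545 = 71.81 kN.
ΣF_y = 0: A_y + T·sin24° − 5 − 40 = 0 → A_y = 45 − 78.6102 × 0.406737 = 13.03 kN.

T = 78.61 kN, A_x = 71.81 kN, A_y = 13.03 kN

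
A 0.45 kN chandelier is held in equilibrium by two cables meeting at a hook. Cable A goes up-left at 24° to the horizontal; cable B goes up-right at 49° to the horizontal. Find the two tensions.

T_A = 0.3087 kN, T_B = 0.4299 kN

ΣF_x = 0: −T_A·cos24° + T_B·cos49° = 0 → T_B = 1.39247·T_A.
ΣF_y = 0: T_A·sin24° + T_B·sin49° = 0.45.
Substitute: T_A·(0.406737 + 1.39247·0.75471) = 0.45 → T_A = 0.308717 ≈ 0.3087 kN.
Then T_B = 1.39247 × 0.308717 = 0.4299 kN.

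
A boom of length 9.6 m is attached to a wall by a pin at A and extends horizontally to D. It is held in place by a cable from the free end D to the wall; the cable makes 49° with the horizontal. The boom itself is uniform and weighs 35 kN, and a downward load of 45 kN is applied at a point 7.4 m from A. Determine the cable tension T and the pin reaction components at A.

T = 69.15 kN, A_x = 45.37 kN, A_y = 27.81 kN

ΣM about A: T·sin49°·9.6 − 35·4.8 − 45·7.4 = 0 → T = 501/(9.6·0.75471) = 69.1491 ≈ 69.15 kN.
ΣF_x = 0: A_x − T·cos49° = 0 → A_x = 69.1491 × 0.656059 = 45.37 kN.
ΣF_y = 0: A_y + T·sin49° − 35 − 45 = 0 → A_y = 80 − 69.1491 × 0.75471 = 27.81 kN.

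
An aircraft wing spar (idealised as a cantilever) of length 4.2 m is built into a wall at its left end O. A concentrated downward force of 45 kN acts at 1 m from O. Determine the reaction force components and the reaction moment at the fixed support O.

ΣF_x = 0: O_x = 0.
ΣF_y = 0: O_y − 45 = 0 → O_y = 45.00 kN.
ΣM about O: M_O − 45·1 = 0 → M_O = 45.00 kN·m.

O_x = 0, O_y = 45.00 kN, M_O = 45.00 kN·m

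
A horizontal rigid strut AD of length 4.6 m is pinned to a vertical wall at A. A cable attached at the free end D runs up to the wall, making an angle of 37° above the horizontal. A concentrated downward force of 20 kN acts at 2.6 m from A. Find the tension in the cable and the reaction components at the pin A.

T = 18.78 kN, A_x = 15.00 kN, A_y = 8.696 kN

ΣM about A: T·sin37°·4.6 − 20·2.6 = 0 → T = 52/(4.6·0.601815) = 18.7838 ≈ 18.78 kN.
ΣF_x = 0: A_x − T·cos37° = 0 → A_x = 18.7838 × 0.798636 = 15.00 kN.
ΣF_y = 0: A_y + T·sin37° − 20 = 0 → A_y = 20 − 18.7838 × 0.601815 = 8.696 kN.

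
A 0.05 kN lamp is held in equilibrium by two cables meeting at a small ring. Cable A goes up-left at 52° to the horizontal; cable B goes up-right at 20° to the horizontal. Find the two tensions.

ΣF_x = 0: −T_A·cos52° + T_B·cos20° = 0 → T_B = 0.655173·T_A.
ΣF_y = 0: T_A·sin52° + T_B·sin20° = 0.05.
Substitute: T_A·(0.788011 + 0.655173·0.34202) = 0.05 → T_A = 0.0494026 ≈ 0.04940 kN.
Then T_B = 0.655173 × 0.0494026 = 0.03237 kN.

T_A = 0.04940 kN, T_B = 0.03237 kN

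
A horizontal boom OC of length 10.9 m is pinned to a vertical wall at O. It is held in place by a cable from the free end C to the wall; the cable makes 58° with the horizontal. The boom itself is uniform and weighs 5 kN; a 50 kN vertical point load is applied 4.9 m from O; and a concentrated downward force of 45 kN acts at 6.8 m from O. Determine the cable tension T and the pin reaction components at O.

ΣM about O: T·sin58°·10.9 − 5·5.45 − 50·4.9 − 45·6.8 = 0 → T = 578.25/(10.9·0.848048) = 62.556 ≈ 62.56 kN.
ΣF_x = 0: O_x − T·cos58° = 0 → O_x = 62.556 × 0.529919 = 33.15 kN.
ΣF_y = 0: O_y + T·sin58° − 5 − 50 − 45 = 0 → O_y = 100 − 62.556 × 0.848048 = 46.95 kN.

T = 62.56 kN, O_x = 33.15 kN, O_y = 46.95 kN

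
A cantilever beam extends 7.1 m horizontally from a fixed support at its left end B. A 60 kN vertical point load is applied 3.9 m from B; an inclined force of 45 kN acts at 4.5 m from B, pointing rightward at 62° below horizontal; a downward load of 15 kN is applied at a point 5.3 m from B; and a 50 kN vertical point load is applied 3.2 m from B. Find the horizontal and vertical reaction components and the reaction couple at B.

ΣF_x = 0: B_x + 45·cos62° = 0 → B_x = -21.13 kN.
ΣF_y = 0: B_y − 60 − 45·sin62° − 15 − 50 = 0 → B_y = 164.7 kN.
ΣM about B: M_B − 60·3.9 − 45·sin62°·4.5 − 15·5.3 − 50·3.2 = 0 → M_B = 652.3 kN·m.

B_x = -21.13 kN, B_y = 164.7 kN, M_B = 652.3 kN·m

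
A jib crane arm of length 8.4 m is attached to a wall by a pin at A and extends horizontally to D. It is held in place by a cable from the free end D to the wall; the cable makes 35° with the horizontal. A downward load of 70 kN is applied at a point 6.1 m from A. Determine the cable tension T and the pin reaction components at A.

ΣM about A: T·sin35°·8.4 − 70·6.1 = 0 → T = 427/(8.4·0.573576) = 88.6253 ≈ 88.63 kN.
ΣF_x = 0: A_x − T·cos35° = 0 → A_x = 88.6253 × 0.819152 = 72.60 kN.
ΣF_y = 0: A_y + T·sin35° − 70 = 0 → A_y = 70 − 88.6253 × 0.573576 = 19.17 kN.

T = 88.63 kN, A_x = 72.60 kN, A_y = 19.17 kN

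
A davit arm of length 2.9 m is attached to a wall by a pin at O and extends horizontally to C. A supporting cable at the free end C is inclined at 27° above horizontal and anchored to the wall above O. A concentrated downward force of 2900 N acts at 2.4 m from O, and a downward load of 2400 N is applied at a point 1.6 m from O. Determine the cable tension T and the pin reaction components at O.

T = 8203 N, O_x = 7309 N, O_y = 1576 N

ΣM about O: T·sin27°·2.9 − 2900·2.4 − 2400·1.6 = 0 → T = 10800/(2.9·0.45399) = 8203.13 ≈ 8203 N.
ΣF_x = 0: O_x − T·cos27° = 0 → O_x = 8203.13 × 0.891007 = 7309 N.
ΣF_y = 0: O_y + T·sin27° − 2900 − 2400 = 0 → O_y = 5300 − 8203.13 × 0.45399 = 1576 N.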